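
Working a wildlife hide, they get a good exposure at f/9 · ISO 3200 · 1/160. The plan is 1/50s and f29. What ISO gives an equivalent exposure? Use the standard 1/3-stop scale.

Shutter speed: 1/160 → 1/125 → 1/100 → 1/80 → 1/60 → 1/50 — 1 2/3 stops slower (brighter).
Aperture: f/9 → f/10 → f/11 → f/13 → f/14 → f/16 → f/18 → f/20 → f/22 → f/25 → f/29 — 3 1/3 stops stopped down (darker).
Net change so far: 1 2/3 stops darker. Offset with the ISO: 3200 → 4000 → 5000 → 6400 → 8000 → 10000.

ISO 10000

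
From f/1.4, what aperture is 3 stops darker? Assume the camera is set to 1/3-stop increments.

f/4

Aperture: f/1.4 → f/1.6 → f/1.8 → f/2 → f/2.2 → f/2.5 → f/2.8 → f/3.2 → f/3.5 → f/4 — 3 stops stopped down (darker).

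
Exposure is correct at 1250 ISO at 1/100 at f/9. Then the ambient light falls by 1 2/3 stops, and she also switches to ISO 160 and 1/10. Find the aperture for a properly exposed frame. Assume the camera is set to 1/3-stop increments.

f/5.6

Scene light: 1 2/3 stops darker.
ISO: 1250 → 1000 → 800 → 640 → 500 → 400 → 320 → 250 → 200 → 160 — 3 stops lower (darker).
Shutter speed: 1/100 → 1/80 → 1/60 → 1/50 → 1/40 → 1/30 → 1/25 → 1/20 → 1/15 → 1/13 → 1/10 — 3 1/3 stops longer (brighter).
Net so far: 1 1/3 stops darker. Aperture: f/9 → f/8 → f/7.1 → f/6.3 → f/5.6.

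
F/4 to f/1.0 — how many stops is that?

f/4 → f/2.8 → f/2 → f/1.4 → f/1.0 — count the steps: 4 stops.

4 stops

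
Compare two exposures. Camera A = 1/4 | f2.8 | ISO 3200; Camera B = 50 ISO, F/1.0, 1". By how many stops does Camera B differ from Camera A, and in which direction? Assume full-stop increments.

1 stop darker

Aperture: f/2.8 → f/2 → f/1.4 → f/1.0 — 3 stops larger aperture (brighter).
Shutter speed: 1/4 → 1/2 → 1 — 2 stops slower (brighter).
ISO: 3200 → 1600 → 800 → 400 → 200 → 100 → 50 — 6 stops lower (darker).
Net: +3 +2 −6 = −1 stop.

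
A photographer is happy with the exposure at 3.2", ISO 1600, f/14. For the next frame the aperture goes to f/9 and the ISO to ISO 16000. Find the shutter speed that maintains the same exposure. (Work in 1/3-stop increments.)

Aperture: f/14 → f/13 → f/11 → f/10 → f/9 — 1 1/3 stops opened up (brighter).
ISO: 1600 → 2000 → 2500 → 3200 → 4000 → 5000 → 6400 → 8000 → 10000 → 12800 → 16000 — 3 1/3 stops higher (brighter).
Net change so far: 4 2/3 stops brighter. Offset with the shutter speed: 3.2 → 2.5 → 2 → 1.6 → 1.3 → 1 → 0.8 → 0.6 → 0.5 → 0.4 → 0.3 → 1/4 → 1/5 → 1/6 → 1/8.

1/8s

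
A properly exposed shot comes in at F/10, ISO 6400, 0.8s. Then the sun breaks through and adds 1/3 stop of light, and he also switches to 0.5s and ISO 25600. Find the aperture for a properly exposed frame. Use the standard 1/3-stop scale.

Scene light: 1/3 stop brighter.
Shutter speed: 0.8 → 0.6 → 0.5 — 2/3 stop faster (darker).
ISO: 6400 → 8000 → 10000 → 12800 → 16000 → 20000 → 25600 — 2 stops higher (brighter).
Net so far: 1 2/3 stops brighter. Aperture: f/10 → f/11 → f/13 → f/14 → f/16 → f/18.

f/18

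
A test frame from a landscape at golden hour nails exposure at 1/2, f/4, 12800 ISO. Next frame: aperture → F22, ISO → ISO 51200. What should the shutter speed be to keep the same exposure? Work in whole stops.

Aperture: f/4 → f/5.6 → f/8 → f/11 → f/16 → f/22 — 5 stops stopped down (darker).
ISO: 12800 → 25600 → 51200 — 2 stops raised (brighter).
Net change so far: 3 stops darker. Offset with the shutter speed: 1/2 → 1 → 2 → 4.

4 s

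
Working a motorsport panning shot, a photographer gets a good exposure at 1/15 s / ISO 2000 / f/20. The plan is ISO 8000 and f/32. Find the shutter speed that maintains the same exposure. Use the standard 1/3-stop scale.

ISO: 2000 → 2500 → 3200 → 4000 → 5000 → 6400 → 8000 — 2 stops raised (brighter).
Aperture: f/20 → f/22 → f/25 → f/29 → f/32 — 1 1/3 stops narrower (darker).
Net change so far: 2/3 stop brighter. Offset with the shutter speed: 1/15 → 1/20 → 1/25.

1/25s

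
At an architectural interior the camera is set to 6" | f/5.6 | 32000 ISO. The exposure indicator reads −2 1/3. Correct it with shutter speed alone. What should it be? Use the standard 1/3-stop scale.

30 s

Underexposed by 2 1/3 stops → need 2 1/3 stops brighter.
Shutter speed: 6 → 8 → 10 → 13 → 15 → 20 → 25 → 30.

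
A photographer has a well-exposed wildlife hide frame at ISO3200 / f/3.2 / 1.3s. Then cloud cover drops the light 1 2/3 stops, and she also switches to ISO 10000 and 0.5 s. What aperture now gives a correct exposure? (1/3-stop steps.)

Scene light: 1 2/3 stops darker.
ISO: 3200 → 4000 → 5000 → 6400 → 8000 → 10000 — 1 2/3 stops higher (brighter).
Shutter speed: 1.3 → 1 → 0.8 → 0.6 → 0.5 — 1 1/3 stops shorter (darker).
Net so far: 1 1/3 stops darker. Aperture: f/3.2 → f/2.8 → f/2.5 → f/2.2 → f/2.

f/2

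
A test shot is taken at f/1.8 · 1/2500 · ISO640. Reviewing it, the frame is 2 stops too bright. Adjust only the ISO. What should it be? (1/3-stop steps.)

Overexposed by 2 stops → need 2 stops darker.
ISO: 640 → 500 → 400 → 320 → 250 → 200 → 160.

ISO 160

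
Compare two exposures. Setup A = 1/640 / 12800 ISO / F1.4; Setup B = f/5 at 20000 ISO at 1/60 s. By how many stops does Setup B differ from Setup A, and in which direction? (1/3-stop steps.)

Aperture: f/1.4 → f/1.6 → f/1.8 → f/2 → f/2.2 → f/2.5 → f/2.8 → f/3.2 → f/3.5 → f/4 → f/4.5 → f/5 — 3 2/3 stops narrower (darker).
Shutter speed: 1/640 → 1/500 → 1/400 → 1/320 → 1/250 → 1/200 → 1/160 → 1/125 → 1/100 → 1/80 → 1/60 — 3 1/3 stops longer (brighter).
ISO: 12800 → 16000 → 20000 — 2/3 stop higher (brighter).
Net: −3 2/3 +3 1/3 +2/3 = +1/3 stops.

1/3 stop brighter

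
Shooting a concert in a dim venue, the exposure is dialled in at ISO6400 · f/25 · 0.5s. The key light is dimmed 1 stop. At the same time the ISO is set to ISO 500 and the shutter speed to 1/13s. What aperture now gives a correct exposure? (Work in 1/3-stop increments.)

f/2

Scene light: 1 stop darker.
ISO: 6400 → 5000 → 4000 → 3200 → 2500 → 2000 → 1600 → 1250 → 1000 → 800 → 640 → 500 — 3 2/3 stops dropped (darker).
Shutter speed: 0.5 → 0.4 → 0.3 → 1/4 → 1/5 → 1/6 → 1/8 → 1/10 → 1/13 — 2 2/3 stops faster (darker).
Net so far: 7 1/3 stops darker. Aperture: f/25 → f/22 → f/20 → f/18 → f/16 → f/14 → f/13 → f/11 → f/10 → f/9 → f/8 → f/7.1 → f/6.3 → f/5.6 → f/5 → f/4.5 → f/4 → f/3.5 → f/3.2 → f/2.8 → f/2.5 → f/2.2 → f/2.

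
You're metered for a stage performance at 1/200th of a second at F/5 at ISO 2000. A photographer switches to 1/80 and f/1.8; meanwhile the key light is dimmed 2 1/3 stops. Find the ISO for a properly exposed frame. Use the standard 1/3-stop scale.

Scene light: 2 1/3 stops darker.
Shutter speed: 1/200 → 1/160 → 1/125 → 1/100 → 1/80 — 1 1/3 stops slower (brighter).
Aperture: f/5 → f/4.5 → f/4 → f/3.5 → f/3.2 → f/2.8 → f/2.5 → f/2.2 → f/2 → f/1.8 — 3 stops wider (brighter).
Net so far: 2 stops brighter. ISO: 2000 → 1600 → 1250 → 1000 → 800 → 640 → 500.

ISO 500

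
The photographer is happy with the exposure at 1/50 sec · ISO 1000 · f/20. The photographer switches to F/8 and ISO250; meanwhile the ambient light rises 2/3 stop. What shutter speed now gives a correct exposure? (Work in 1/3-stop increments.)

1/125s

Scene light: 2/3 stop brighter.
Aperture: f/20 → f/18 → f/16 → f/14 → f/13 → f/11 → f/10 → f/9 → f/8 — 2 2/3 stops opened up (brighter).
ISO: 1000 → 800 → 640 → 500 → 400 → 320 → 250 — 2 stops lower (darker).
Net so far: 1 1/3 stops brighter. Shutter speed: 1/50 → 1/60 → 1/80 → 1/100 → 1/125.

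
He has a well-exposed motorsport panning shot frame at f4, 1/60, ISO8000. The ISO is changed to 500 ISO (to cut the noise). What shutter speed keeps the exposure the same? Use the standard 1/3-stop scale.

ISO: 8000 → 6400 → 5000 → 4000 → 3200 → 2500 → 2000 → 1600 → 1250 → 1000 → 800 → 640 → 500 — 4 stops dropped (darker).
Need 4 stops brighter from the shutter speed: 1/60 → 1/50 → 1/40 → 1/30 → 1/25 → 1/20 → 1/15 → 1/13 → 1/10 → 1/8 → 1/6 → 1/5 → 1/4.

1/4s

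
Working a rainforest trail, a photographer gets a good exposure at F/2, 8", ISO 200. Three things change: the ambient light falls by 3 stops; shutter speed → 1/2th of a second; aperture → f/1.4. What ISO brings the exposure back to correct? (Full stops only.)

Scene light: 3 stops darker.
Shutter speed: 8 → 4 → 2 → 1 → 1/2 — 4 stops faster (darker).
Aperture: f/2 → f/1.4 — 1 stop larger aperture (brighter).
Net so far: 6 stops darker. ISO: 200 → 400 → 800 → 1600 → 3200 → 6400 → 12800.

ISO 12800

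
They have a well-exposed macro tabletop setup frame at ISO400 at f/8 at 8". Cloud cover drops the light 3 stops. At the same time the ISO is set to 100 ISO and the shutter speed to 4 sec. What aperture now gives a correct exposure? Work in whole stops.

f/1.0

Scene light: 3 stops darker.
ISO: 400 → 200 → 100 — 2 stops lower (darker).
Shutter speed: 8 → 4 — 1 stop faster (darker).
Net so far: 6 stops darker. Aperture: f/8 → f/5.6 → f/4 → f/2.8 → f/2 → f/1.4 → f/1.0.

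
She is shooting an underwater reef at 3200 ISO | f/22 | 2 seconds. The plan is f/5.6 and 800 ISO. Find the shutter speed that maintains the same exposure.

Aperture: f/22 → f/16 → f/11 → f/8 → f/5.6 — 4 stops larger aperture (brighter).
ISO: 3200 → 1600 → 800 — 2 stops dropped (darker).
Net change so far: 2 stops brighter. Offset with the shutter speed: 2 → 1 → 1/2.

1/2s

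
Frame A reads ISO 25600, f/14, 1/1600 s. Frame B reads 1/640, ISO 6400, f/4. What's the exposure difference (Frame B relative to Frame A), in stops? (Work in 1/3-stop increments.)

Aperture: f/14 → f/13 → f/11 → f/10 → f/9 → f/8 → f/7.1 → f/6.3 → f/5.6 → f/5 → f/4.5 → f/4 — 3 2/3 stops larger aperture (brighter).
Shutter speed: 1/1600 → 1/1250 → 1/1000 → 1/800 → 1/640 — 1 1/3 stops longer (brighter).
ISO: 25600 → 20000 → 16000 → 12800 → 10000 → 8000 → 6400 — 2 stops dropped (darker).
Net: +3 2/3 +1 1/3 −2 = +3 stops.

3 stops brighter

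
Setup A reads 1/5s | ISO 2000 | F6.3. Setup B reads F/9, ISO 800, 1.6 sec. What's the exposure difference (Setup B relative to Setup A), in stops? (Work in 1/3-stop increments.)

2/3 stop brighter

Aperture: f/6.3 → f/7.1 → f/8 → f/9 — 1 stop stopped down (darker).
Shutter speed: 1/5 → 1/4 → 0.3 → 0.4 → 0.5 → 0.6 → 0.8 → 1 → 1.3 → 1.6 — 3 stops slower (brighter).
ISO: 2000 → 1600 → 1250 → 1000 → 800 — 1 1/3 stops dropped (darker).
Net: −1 +3 −1 1/3 = +2/3 stops.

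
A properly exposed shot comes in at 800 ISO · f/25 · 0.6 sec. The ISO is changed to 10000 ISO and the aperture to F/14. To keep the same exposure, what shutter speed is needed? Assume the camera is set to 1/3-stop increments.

1/60s

ISO: 800 → 1000 → 1250 → 1600 → 2000 → 2500 → 3200 → 4000 → 5000 → 6400 → 8000 → 10000 — 3 2/3 stops raised (brighter).
Aperture: f/25 → f/22 → f/20 → f/18 → f/16 → f/14 — 1 2/3 stops larger aperture (brighter).
Net change so far: 5 1/3 stops brighter. Offset with the shutter speed: 0.6 → 0.5 → 0.4 → 0.3 → 1/4 → 1/5 → 1/6 → 1/8 → 1/10 → 1/13 → 1/15 → 1/20 → 1/25 → 1/30 → 1/40 → 1/50 → 1/60.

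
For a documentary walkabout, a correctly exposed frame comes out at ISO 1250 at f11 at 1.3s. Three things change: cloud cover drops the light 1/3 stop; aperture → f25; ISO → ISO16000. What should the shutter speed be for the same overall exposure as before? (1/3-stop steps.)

0.6 s

Scene light: 1/3 stop darker.
Aperture: f/11 → f/13 → f/14 → f/16 → f/18 → f/20 → f/22 → f/25 — 2 1/3 stops stopped down (darker).
ISO: 1250 → 1600 → 2000 → 2500 → 3200 → 4000 → 5000 → 6400 → 8000 → 10000 → 12800 → 16000 — 3 2/3 stops higher (brighter).
Net so far: 1 stop brighter. Shutter speed: 1.3 → 1 → 0.8 → 0.6.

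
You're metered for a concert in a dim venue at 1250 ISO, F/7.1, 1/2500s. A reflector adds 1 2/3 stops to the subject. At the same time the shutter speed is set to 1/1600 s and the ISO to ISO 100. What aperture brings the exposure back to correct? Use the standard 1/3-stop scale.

Scene light: 1 2/3 stops brighter.
Shutter speed: 1/2500 → 1/2000 → 1/1600 — 2/3 stop slower (brighter).
ISO: 1250 → 1000 → 800 → 640 → 500 → 400 → 320 → 250 → 200 → 160 → 125 → 100 — 3 2/3 stops lower (darker).
Net so far: 1 1/3 stops darker. Aperture: f/7.1 → f/6.3 → f/5.6 → f/5 → f/4.5.

f/4.5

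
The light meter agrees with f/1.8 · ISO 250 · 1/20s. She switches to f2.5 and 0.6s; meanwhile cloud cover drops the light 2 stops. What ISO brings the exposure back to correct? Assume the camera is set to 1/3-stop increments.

Scene light: 2 stops darker.
Aperture: f/1.8 → f/2 → f/2.2 → f/2.5 — 1 stop narrower (darker).
Shutter speed: 1/20 → 1/15 → 1/13 → 1/10 → 1/8 → 1/6 → 1/5 → 1/4 → 0.3 → 0.4 → 0.5 → 0.6 — 3 2/3 stops slower (brighter).
Net so far: 2/3 stop brighter. ISO: 250 → 200 → 160.

ISO 160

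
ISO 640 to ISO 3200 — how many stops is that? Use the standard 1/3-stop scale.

2 1/3 stops

640 → 800 → 1000 → 1250 → 1600 → 2000 → 2500 → 3200 — count the steps: 7 third-stops = 2 1/3 stops.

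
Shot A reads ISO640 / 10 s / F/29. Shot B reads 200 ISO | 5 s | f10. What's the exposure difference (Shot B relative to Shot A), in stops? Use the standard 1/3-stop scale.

Aperture: f/29 → f/25 → f/22 → f/20 → f/18 → f/16 → f/14 → f/13 → f/11 → f/10 — 3 stops wider (brighter).
Shutter speed: 10 → 8 → 6 → 5 — 1 stop faster (darker).
ISO: 640 → 500 → 400 → 320 → 250 → 200 — 1 2/3 stops dropped (darker).
Net: +3 −1 −1 2/3 = +1/3 stops.

1/3 stop brighter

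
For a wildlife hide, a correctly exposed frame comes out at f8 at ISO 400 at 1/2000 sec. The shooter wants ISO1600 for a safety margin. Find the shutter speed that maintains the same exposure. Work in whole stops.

1/8000s

ISO: 400 → 800 → 1600 — 2 stops higher (brighter).
Need 2 stops darker from the shutter speed: 1/2000 → 1/4000 → 1/8000.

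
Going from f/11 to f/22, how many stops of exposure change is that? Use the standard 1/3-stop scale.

f/11 → f/13 → f/14 → f/16 → f/18 → f/20 → f/22 — count the steps: 6 third-stops = 2 stops.

2 stops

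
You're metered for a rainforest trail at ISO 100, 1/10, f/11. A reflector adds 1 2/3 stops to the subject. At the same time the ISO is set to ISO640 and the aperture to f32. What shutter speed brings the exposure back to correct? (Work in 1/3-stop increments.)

Scene light: 1 2/3 stops brighter.
ISO: 100 → 125 → 160 → 200 → 250 → 320 → 400 → 500 → 640 — 2 2/3 stops higher (brighter).
Aperture: f/11 → f/13 → f/14 → f/16 → f/18 → f/20 → f/22 → f/25 → f/29 → f/32 — 3 stops narrower (darker).
Net so far: 1 1/3 stops brighter. Shutter speed: 1/10 → 1/13 → 1/15 → 1/20 → 1/25.

1/25s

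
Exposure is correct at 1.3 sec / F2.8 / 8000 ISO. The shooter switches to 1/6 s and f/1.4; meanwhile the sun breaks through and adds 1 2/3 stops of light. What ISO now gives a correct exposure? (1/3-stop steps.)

Scene light: 1 2/3 stops brighter.
Shutter speed: 1.3 → 1 → 0.8 → 0.6 → 0.5 → 0.4 → 0.3 → 1/4 → 1/5 → 1/6 — 3 stops faster (darker).
Aperture: f/2.8 → f/2.5 → f/2.2 → f/2 → f/1.8 → f/1.6 → f/1.4 — 2 stops larger aperture (brighter).
Net so far: 2/3 stop brighter. ISO: 8000 → 6400 → 5000.

ISO 5000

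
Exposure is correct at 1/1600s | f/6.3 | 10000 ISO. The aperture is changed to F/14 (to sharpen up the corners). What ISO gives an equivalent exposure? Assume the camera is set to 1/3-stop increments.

Aperture: f/6.3 → f/7.1 → f/8 → f/9 → f/10 → f/11 → f/13 → f/14 — 2 1/3 stops smaller aperture (darker).
Need 2 1/3 stops brighter from the ISO: 10000 → 12800 → 16000 → 20000 → 25600 → 32000 → 40000 → 51200.

ISO 51200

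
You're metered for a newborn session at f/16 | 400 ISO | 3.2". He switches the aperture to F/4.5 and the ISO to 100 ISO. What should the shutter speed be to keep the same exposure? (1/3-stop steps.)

Aperture: f/16 → f/14 → f/13 → f/11 → f/10 → f/9 → f/8 → f/7.1 → f/6.3 → f/5.6 → f/5 → f/4.5 — 3 2/3 stops wider (brighter).
ISO: 400 → 320 → 250 → 200 → 160 → 125 → 100 — 2 stops lower (darker).
Net change so far: 1 2/3 stops brighter. Offset with the shutter speed: 3.2 → 2.5 → 2 → 1.6 → 1.3 → 1.

1 s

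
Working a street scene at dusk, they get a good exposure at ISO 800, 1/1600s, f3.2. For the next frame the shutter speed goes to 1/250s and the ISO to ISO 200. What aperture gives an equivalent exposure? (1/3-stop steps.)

Shutter speed: 1/1600 → 1/1250 → 1/1000 → 1/800 → 1/640 → 1/500 → 1/400 → 1/320 → 1/250 — 2 2/3 stops slower (brighter).
ISO: 800 → 640 → 500 → 400 → 320 → 250 → 200 — 2 stops dropped (darker).
Net change so far: 2/3 stop brighter. Offset with the aperture: f/3.2 → f/3.5 → f/4.

f/4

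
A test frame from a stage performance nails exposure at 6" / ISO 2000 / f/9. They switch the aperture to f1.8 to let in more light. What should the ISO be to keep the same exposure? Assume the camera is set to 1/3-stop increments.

Aperture: f/9 → f/8 → f/7.1 → f/6.3 → f/5.6 → f/5 → f/4.5 → f/4 → f/3.5 → f/3.2 → f/2.8 → f/2.5 → f/2.2 → f/2 → f/1.8 — 4 2/3 stops larger aperture (brighter).
Need 4 2/3 stops darker from the ISO: 2000 → 1600 → 1250 → 1000 → 800 → 640 → 500 → 400 → 320 → 250 → 200 → 160 → 125 → 100 → 80.

ISO 80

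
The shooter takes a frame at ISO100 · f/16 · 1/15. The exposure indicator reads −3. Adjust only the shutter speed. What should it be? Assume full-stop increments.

1/2s

Underexposed by 3 stops → need 3 stops brighter.
Shutter speed: 1/15 → 1/8 → 1/4 → 1/2.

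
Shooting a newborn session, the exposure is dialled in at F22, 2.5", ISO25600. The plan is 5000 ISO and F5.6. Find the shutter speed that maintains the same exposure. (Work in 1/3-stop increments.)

0.8 s

ISO: 25600 → 20000 → 16000 → 12800 → 10000 → 8000 → 6400 → 5000 — 2 1/3 stops dropped (darker).
Aperture: f/22 → f/20 → f/18 → f/16 → f/14 → f/13 → f/11 → f/10 → f/9 → f/8 → f/7.1 → f/6.3 → f/5.6 — 4 stops opened up (brighter).
Net change so far: 1 2/3 stops brighter. Offset with the shutter speed: 2.5 → 2 → 1.6 → 1.3 → 1 → 0.8.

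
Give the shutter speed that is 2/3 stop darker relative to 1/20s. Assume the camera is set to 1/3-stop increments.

1/30s

Shutter speed: 1/20 → 1/25 → 1/30 — 2/3 stop shorter (darker).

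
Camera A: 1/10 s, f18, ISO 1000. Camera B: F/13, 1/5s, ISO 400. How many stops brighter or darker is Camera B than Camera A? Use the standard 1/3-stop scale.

Aperture: f/18 → f/16 → f/14 → f/13 — 1 stop larger aperture (brighter).
Shutter speed: 1/10 → 1/8 → 1/6 → 1/5 — 1 stop slower (brighter).
ISO: 1000 → 800 → 640 → 500 → 400 — 1 1/3 stops dropped (darker).
Net: +1 +1 −1 1/3 = +2/3 stops.

2/3 stop brighter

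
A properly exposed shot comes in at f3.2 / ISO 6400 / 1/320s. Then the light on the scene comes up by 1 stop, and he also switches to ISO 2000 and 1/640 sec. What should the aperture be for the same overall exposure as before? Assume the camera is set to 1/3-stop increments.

Scene light: 1 stop brighter.
ISO: 6400 → 5000 → 4000 → 3200 → 2500 → 2000 — 1 2/3 stops lower (darker).
Shutter speed: 1/320 → 1/400 → 1/500 → 1/640 — 1 stop shorter (darker).
Net so far: 1 2/3 stops darker. Aperture: f/3.2 → f/2.8 → f/2.5 → f/2.2 → f/2 → f/1.8.

f/1.8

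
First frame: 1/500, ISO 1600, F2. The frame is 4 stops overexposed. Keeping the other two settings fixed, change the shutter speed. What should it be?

Overexposed by 4 stops → need 4 stops darker.
Shutter speed: 1/500 → 1/1000 → 1/2000 → 1/4000 → 1/8000.

1/8000s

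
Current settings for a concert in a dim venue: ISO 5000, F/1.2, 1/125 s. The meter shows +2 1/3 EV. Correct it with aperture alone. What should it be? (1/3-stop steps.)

Overexposed by 2 1/3 stops → need 2 1/3 stops darker.
Aperture: f/1.2 → f/1.4 → f/1.6 → f/1.8 → f/2 → f/2.2 → f/2.5 → f/2.8.

f/2.8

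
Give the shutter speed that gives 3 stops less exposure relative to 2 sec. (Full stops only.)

1/4s

Shutter speed: 2 → 1 → 1/2 → 1/4 — 3 stops faster (darker).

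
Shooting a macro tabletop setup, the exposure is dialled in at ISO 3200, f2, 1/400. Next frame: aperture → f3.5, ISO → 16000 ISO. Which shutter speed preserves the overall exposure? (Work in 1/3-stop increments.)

1/640s

Aperture: f/2 → f/2.2 → f/2.5 → f/2.8 → f/3.2 → f/3.5 — 1 2/3 stops smaller aperture (darker).
ISO: 3200 → 4000 → 5000 → 6400 → 8000 → 10000 → 12800 → 16000 — 2 1/3 stops raised (brighter).
Net change so far: 2/3 stop brighter. Offset with the shutter speed: 1/400 → 1/500 → 1/640.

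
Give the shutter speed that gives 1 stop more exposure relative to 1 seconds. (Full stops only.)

Shutter speed: 1 → 2 — 1 stop slower (brighter).

2 s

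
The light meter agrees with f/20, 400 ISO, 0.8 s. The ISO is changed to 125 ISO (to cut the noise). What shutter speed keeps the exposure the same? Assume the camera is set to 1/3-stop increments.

2.5 s

ISO: 400 → 320 → 250 → 200 → 160 → 125 — 1 2/3 stops lower (darker).
Need 1 2/3 stops brighter from the shutter speed: 0.8 → 1 → 1.3 → 1.6 → 2 → 2.5.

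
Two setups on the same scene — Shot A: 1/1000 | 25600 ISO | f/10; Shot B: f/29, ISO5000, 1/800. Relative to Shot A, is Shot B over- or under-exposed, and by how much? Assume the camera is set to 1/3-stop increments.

5 stops darker

Aperture: f/10 → f/11 → f/13 → f/14 → f/16 → f/18 → f/20 → f/22 → f/25 → f/29 — 3 stops narrower (darker).
Shutter speed: 1/1000 → 1/800 — 1/3 stop slower (brighter).
ISO: 25600 → 20000 → 16000 → 12800 → 10000 → 8000 → 6400 → 5000 — 2 1/3 stops dropped (darker).
Net: −3 +1/3 −2 1/3 = −5 stops.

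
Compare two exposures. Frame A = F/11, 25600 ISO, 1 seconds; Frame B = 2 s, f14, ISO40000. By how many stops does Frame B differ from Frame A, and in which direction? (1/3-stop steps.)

1 stop brighter

Aperture: f/11 → f/13 → f/14 — 2/3 stop narrower (darker).
Shutter speed: 1 → 1.3 → 1.6 → 2 — 1 stop slower (brighter).
ISO: 25600 → 32000 → 40000 — 2/3 stop higher (brighter).
Net: −2/3 +1 +2/3 = +1 stop.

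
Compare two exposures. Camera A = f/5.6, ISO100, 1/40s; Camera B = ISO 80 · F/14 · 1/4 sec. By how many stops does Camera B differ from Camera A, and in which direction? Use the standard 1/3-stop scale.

Aperture: f/5.6 → f/6.3 → f/7.1 → f/8 → f/9 → f/10 → f/11 → f/13 → f/14 — 2 2/3 stops narrower (darker).
Shutter speed: 1/40 → 1/30 → 1/25 → 1/20 → 1/15 → 1/13 → 1/10 → 1/8 → 1/6 → 1/5 → 1/4 — 3 1/3 stops longer (brighter).
ISO: 100 → 80 — 1/3 stop lower (darker).
Net: −2 2/3 +3 1/3 −1/3 = +1/3 stops.

1/3 stop brighter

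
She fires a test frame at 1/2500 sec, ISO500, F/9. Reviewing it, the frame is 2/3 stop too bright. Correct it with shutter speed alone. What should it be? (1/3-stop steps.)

Overexposed by 2/3 stop → need 2/3 stop darker.
Shutter speed: 1/2500 → 1/3200 → 1/4000.

1/4000s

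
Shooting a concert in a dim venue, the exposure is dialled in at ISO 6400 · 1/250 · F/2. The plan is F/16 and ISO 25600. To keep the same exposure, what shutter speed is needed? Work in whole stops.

1/15s

Aperture: f/2 → f/2.8 → f/4 → f/5.6 → f/8 → f/11 → f/16 — 6 stops narrower (darker).
ISO: 6400 → 12800 → 25600 — 2 stops raised (brighter).
Net change so far: 4 stops darker. Offset with the shutter speed: 1/250 → 1/125 → 1/60 → 1/30 → 1/15.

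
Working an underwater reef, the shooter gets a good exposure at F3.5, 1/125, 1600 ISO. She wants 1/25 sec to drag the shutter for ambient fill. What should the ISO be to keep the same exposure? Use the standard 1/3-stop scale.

ISO 320

Shutter speed: 1/125 → 1/100 → 1/80 → 1/60 → 1/50 → 1/40 → 1/30 → 1/25 — 2 1/3 stops slower (brighter).
Need 2 1/3 stops darker from the ISO: 1600 → 1250 → 1000 → 800 → 640 → 500 → 400 → 320.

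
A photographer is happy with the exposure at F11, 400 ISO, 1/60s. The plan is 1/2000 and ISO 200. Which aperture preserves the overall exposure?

f/1.4

Shutter speed: 1/60 → 1/125 → 1/250 → 1/500 → 1/1000 → 1/2000 — 5 stops faster (darker).
ISO: 400 → 200 — 1 stop dropped (darker).
Net change so far: 6 stops darker. Offset with the aperture: f/11 → f/8 → f/5.6 → f/4 → f/2.8 → f/2 → f/1.4.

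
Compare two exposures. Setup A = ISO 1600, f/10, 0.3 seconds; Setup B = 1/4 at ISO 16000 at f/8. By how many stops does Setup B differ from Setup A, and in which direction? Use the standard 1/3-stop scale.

Aperture: f/10 → f/9 → f/8 — 2/3 stop opened up (brighter).
Shutter speed: 0.3 → 1/4 — 1/3 stop faster (darker).
ISO: 1600 → 2000 → 2500 → 3200 → 4000 → 5000 → 6400 → 8000 → 10000 → 12800 → 16000 — 3 1/3 stops higher (brighter).
Net: +2/3 −1/3 +3 1/3 = +3 2/3 stops.

3 2/3 stops brighter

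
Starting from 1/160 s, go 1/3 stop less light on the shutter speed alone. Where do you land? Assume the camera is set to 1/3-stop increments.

1/200s

Shutter speed: 1/160 → 1/200 — 1/3 stop faster (darker).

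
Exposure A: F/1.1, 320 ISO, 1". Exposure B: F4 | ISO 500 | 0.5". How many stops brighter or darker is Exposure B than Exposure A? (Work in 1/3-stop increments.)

4 stops darker

Aperture: f/1.1 → f/1.2 → f/1.4 → f/1.6 → f/1.8 → f/2 → f/2.2 → f/2.5 → f/2.8 → f/3.2 → f/3.5 → f/4 — 3 2/3 stops smaller aperture (darker).
Shutter speed: 1 → 0.8 → 0.6 → 0.5 — 1 stop shorter (darker).
ISO: 320 → 400 → 500 — 2/3 stop raised (brighter).
Net: −3 2/3 −1 +2/3 = −4 stops.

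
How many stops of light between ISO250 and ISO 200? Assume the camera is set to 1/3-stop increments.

1/3 stop

250 → 200 — count the steps: 1 third-stops = 1/3 stop.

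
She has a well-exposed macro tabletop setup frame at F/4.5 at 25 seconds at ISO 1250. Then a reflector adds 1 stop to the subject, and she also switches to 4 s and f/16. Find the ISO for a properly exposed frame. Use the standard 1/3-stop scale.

ISO 51200

Scene light: 1 stop brighter.
Shutter speed: 25 → 20 → 15 → 13 → 10 → 8 → 6 → 5 → 4 — 2 2/3 stops faster (darker).
Aperture: f/4.5 → f/5 → f/5.6 → f/6.3 → f/7.1 → f/8 → f/9 → f/10 → f/11 → f/13 → f/14 → f/16 — 3 2/3 stops narrower (darker).
Net so far: 5 1/3 stops darker. ISO: 1250 → 1600 → 2000 → 2500 → 3200 → 4000 → 5000 → 6400 → 8000 → 10000 → 12800 → 16000 → 20000 → 25600 → 32000 → 40000 → 51200.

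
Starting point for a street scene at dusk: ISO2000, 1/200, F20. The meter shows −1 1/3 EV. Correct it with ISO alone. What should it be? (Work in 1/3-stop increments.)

ISO 5000

Underexposed by 1 1/3 stops → need 1 1/3 stops brighter.
ISO: 2000 → 2500 → 3200 → 4000 → 5000.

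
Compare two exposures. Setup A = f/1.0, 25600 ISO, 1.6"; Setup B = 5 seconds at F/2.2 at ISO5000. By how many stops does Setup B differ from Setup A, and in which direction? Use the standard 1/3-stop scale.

3 stops darker

Aperture: f/1.0 → f/1.1 → f/1.2 → f/1.4 → f/1.6 → f/1.8 → f/2 → f/2.2 — 2 1/3 stops stopped down (darker).
Shutter speed: 1.6 → 2 → 2.5 → 3.2 → 4 → 5 — 1 2/3 stops slower (brighter).
ISO: 25600 → 20000 → 16000 → 12800 → 10000 → 8000 → 6400 → 5000 — 2 1/3 stops dropped (darker).
Net: −2 1/3 +1 2/3 −2 1/3 = −3 stops.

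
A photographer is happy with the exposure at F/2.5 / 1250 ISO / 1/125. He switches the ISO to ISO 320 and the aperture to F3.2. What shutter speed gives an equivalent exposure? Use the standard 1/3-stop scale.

1/20s

ISO: 1250 → 1000 → 800 → 640 → 500 → 400 → 320 — 2 stops dropped (darker).
Aperture: f/2.5 → f/2.8 → f/3.2 — 2/3 stop stopped down (darker).
Net change so far: 2 2/3 stops darker. Offset with the shutter speed: 1/125 → 1/100 → 1/80 → 1/60 → 1/50 → 1/40 → 1/30 → 1/25 → 1/20.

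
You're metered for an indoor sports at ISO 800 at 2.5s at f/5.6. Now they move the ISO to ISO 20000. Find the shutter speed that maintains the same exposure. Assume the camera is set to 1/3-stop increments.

1/10s

ISO: 800 → 1000 → 1250 → 1600 → 2000 → 2500 → 3200 → 4000 → 5000 → 6400 → 8000 → 10000 → 12800 → 16000 → 20000 — 4 2/3 stops higher (brighter).
Need 4 2/3 stops darker from the shutter speed: 2.5 → 2 → 1.6 → 1.3 → 1 → 0.8 → 0.6 → 0.5 → 0.4 → 0.3 → 1/4 → 1/5 → 1/6 → 1/8 → 1/10.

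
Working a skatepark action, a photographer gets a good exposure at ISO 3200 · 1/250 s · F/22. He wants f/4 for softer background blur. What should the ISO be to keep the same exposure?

ISO 100

Aperture: f/22 → f/16 → f/11 → f/8 → f/5.6 → f/4 — 5 stops opened up (brighter).
Need 5 stops darker from the ISO: 3200 → 1600 → 800 → 400 → 200 → 100.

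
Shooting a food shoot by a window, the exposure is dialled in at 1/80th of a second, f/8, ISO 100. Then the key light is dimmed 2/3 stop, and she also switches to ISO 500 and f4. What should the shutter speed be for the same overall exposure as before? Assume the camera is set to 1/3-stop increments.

1/1000s

Scene light: 2/3 stop darker.
ISO: 100 → 125 → 160 → 200 → 250 → 320 → 400 → 500 — 2 1/3 stops higher (brighter).
Aperture: f/8 → f/7.1 → f/6.3 → f/5.6 → f/5 → f/4.5 → f/4 — 2 stops wider (brighter).
Net so far: 3 2/3 stops brighter. Shutter speed: 1/80 → 1/100 → 1/125 → 1/160 → 1/200 → 1/250 → 1/320 → 1/400 → 1/500 → 1/640 → 1/800 → 1/1000.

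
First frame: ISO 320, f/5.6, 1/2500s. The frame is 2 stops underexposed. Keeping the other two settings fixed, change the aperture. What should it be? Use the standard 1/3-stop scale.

f/2.8

Underexposed by 2 stops → need 2 stops brighter.
Aperture: f/5.6 → f/5 → f/4.5 → f/4 → f/3.5 → f/3.2 → f/2.8.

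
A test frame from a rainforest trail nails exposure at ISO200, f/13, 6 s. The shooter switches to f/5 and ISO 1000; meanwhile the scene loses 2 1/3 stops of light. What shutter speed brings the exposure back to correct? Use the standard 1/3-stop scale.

1 s

Scene light: 2 1/3 stops darker.
Aperture: f/13 → f/11 → f/10 → f/9 → f/8 → f/7.1 → f/6.3 → f/5.6 → f/5 — 2 2/3 stops wider (brighter).
ISO: 200 → 250 → 320 → 400 → 500 → 640 → 800 → 1000 — 2 1/3 stops raised (brighter).
Net so far: 2 2/3 stops brighter. Shutter speed: 6 → 5 → 4 → 3.2 → 2.5 → 2 → 1.6 → 1.3 → 1.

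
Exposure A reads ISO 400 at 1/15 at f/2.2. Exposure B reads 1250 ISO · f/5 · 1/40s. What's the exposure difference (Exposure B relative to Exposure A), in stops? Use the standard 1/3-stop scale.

2 stops darker

Aperture: f/2.2 → f/2.5 → f/2.8 → f/3.2 → f/3.5 → f/4 → f/4.5 → f/5 — 2 1/3 stops narrower (darker).
Shutter speed: 1/15 → 1/20 → 1/25 → 1/30 → 1/40 — 1 1/3 stops faster (darker).
ISO: 400 → 500 → 640 → 800 → 1000 → 1250 — 1 2/3 stops higher (brighter).
Net: −2 1/3 −1 1/3 +1 2/3 = −2 stops.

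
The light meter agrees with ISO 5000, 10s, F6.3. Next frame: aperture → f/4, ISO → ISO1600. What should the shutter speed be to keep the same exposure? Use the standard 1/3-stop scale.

Aperture: f/6.3 → f/5.6 → f/5 → f/4.5 → f/4 — 1 1/3 stops wider (brighter).
ISO: 5000 → 4000 → 3200 → 2500 → 2000 → 1600 — 1 2/3 stops dropped (darker).
Net change so far: 1/3 stop darker. Offset with the shutter speed: 10 → 13.

13 s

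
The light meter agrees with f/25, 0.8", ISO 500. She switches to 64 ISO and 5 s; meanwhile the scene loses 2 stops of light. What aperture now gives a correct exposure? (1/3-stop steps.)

f/11

Scene light: 2 stops darker.
ISO: 500 → 400 → 320 → 250 → 200 → 160 → 125 → 100 → 80 → 64 — 3 stops lower (darker).
Shutter speed: 0.8 → 1 → 1.3 → 1.6 → 2 → 2.5 → 3.2 → 4 → 5 — 2 2/3 stops slower (brighter).
Net so far: 2 1/3 stops darker. Aperture: f/25 → f/22 → f/20 → f/18 → f/16 → f/14 → f/13 → f/11.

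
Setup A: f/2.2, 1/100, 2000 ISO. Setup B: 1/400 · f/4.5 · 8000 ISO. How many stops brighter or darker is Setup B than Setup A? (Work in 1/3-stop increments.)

Aperture: f/2.2 → f/2.5 → f/2.8 → f/3.2 → f/3.5 → f/4 → f/4.5 — 2 stops smaller aperture (darker).
Shutter speed: 1/100 → 1/125 → 1/160 → 1/200 → 1/250 → 1/320 → 1/400 — 2 stops faster (darker).
ISO: 2000 → 2500 → 3200 → 4000 → 5000 → 6400 → 8000 — 2 stops higher (brighter).
Net: −2 −2 +2 = −2 stops.

2 stops darker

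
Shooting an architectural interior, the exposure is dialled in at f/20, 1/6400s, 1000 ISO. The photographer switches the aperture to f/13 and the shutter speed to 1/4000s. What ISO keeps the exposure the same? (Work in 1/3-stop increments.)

ISO 250

Aperture: f/20 → f/18 → f/16 → f/14 → f/13 — 1 1/3 stops opened up (brighter).
Shutter speed: 1/6400 → 1/5000 → 1/4000 — 2/3 stop slower (brighter).
Net change so far: 2 stops brighter. Offset with the ISO: 1000 → 800 → 640 → 500 → 400 → 320 → 250.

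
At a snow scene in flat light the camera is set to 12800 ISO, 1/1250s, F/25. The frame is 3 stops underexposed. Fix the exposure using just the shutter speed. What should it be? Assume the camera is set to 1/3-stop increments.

1/160s

Underexposed by 3 stops → need 3 stops brighter.
Shutter speed: 1/1250 → 1/1000 → 1/800 → 1/640 → 1/500 → 1/400 → 1/320 → 1/250 → 1/200 → 1/160.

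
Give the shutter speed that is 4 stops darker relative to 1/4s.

1/60s

Shutter speed: 1/4 → 1/8 → 1/15 → 1/30 → 1/60 — 4 stops shorter (darker).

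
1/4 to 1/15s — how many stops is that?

2 stops

1/4 → 1/8 → 1/15 — count the steps: 2 stops.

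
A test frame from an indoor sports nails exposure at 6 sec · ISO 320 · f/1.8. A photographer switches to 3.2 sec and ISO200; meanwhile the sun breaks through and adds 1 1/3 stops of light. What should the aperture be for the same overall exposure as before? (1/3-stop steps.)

Scene light: 1 1/3 stops brighter.
Shutter speed: 6 → 5 → 4 → 3.2 — 1 stop shorter (darker).
ISO: 320 → 250 → 200 — 2/3 stop lower (darker).
Net so far: 1/3 stop darker. Aperture: f/1.8 → f/1.6.

f/1.6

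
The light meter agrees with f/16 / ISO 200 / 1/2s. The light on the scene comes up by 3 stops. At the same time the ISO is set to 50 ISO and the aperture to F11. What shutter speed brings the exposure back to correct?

1/8s

Scene light: 3 stops brighter.
ISO: 200 → 100 → 50 — 2 stops dropped (darker).
Aperture: f/16 → f/11 — 1 stop opened up (brighter).
Net so far: 2 stops brighter. Shutter speed: 1/2 → 1/4 → 1/8.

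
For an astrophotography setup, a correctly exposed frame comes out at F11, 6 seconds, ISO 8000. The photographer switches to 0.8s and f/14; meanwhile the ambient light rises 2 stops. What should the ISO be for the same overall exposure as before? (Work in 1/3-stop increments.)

Scene light: 2 stops brighter.
Shutter speed: 6 → 5 → 4 → 3.2 → 2.5 → 2 → 1.6 → 1.3 → 1 → 0.8 — 3 stops faster (darker).
Aperture: f/11 → f/13 → f/14 — 2/3 stop smaller aperture (darker).
Net so far: 1 2/3 stops darker. ISO: 8000 → 10000 → 12800 → 16000 → 20000 → 25600.

ISO 25600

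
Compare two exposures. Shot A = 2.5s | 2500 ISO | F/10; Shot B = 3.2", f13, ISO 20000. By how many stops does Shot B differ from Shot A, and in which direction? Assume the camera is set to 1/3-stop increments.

Aperture: f/10 → f/11 → f/13 — 2/3 stop narrower (darker).
Shutter speed: 2.5 → 3.2 — 1/3 stop longer (brighter).
ISO: 2500 → 3200 → 4000 → 5000 → 6400 → 8000 → 10000 → 12800 → 16000 → 20000 — 3 stops raised (brighter).
Net: −2/3 +1/3 +3 = +2 2/3 stops.

2 2/3 stops brighter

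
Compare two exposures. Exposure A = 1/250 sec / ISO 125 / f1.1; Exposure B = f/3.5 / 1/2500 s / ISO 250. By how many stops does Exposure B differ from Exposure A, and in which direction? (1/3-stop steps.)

Aperture: f/1.1 → f/1.2 → f/1.4 → f/1.6 → f/1.8 → f/2 → f/2.2 → f/2.5 → f/2.8 → f/3.2 → f/3.5 — 3 1/3 stops narrower (darker).
Shutter speed: 1/250 → 1/320 → 1/400 → 1/500 → 1/640 → 1/800 → 1/1000 → 1/1250 → 1/1600 → 1/2000 → 1/2500 — 3 1/3 stops shorter (darker).
ISO: 125 → 160 → 200 → 250 — 1 stop higher (brighter).
Net: −3 1/3 −3 1/3 +1 = −5 2/3 stops.

5 2/3 stops darker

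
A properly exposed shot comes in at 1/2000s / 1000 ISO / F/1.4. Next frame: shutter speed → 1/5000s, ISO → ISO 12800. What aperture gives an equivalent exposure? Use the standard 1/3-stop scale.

Shutter speed: 1/2000 → 1/2500 → 1/3200 → 1/4000 → 1/5000 — 1 1/3 stops faster (darker).
ISO: 1000 → 1250 → 1600 → 2000 → 2500 → 3200 → 4000 → 5000 → 6400 → 8000 → 10000 → 12800 — 3 2/3 stops raised (brighter).
Net change so far: 2 1/3 stops brighter. Offset with the aperture: f/1.4 → f/1.6 → f/1.8 → f/2 → f/2.2 → f/2.5 → f/2.8 → f/3.2.

f/3.2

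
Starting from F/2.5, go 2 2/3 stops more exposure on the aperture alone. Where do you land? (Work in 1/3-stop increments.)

f/1.0

Aperture: f/2.5 → f/2.2 → f/2 → f/1.8 → f/1.6 → f/1.4 → f/1.2 → f/1.1 → f/1.0 — 2 2/3 stops opened up (brighter).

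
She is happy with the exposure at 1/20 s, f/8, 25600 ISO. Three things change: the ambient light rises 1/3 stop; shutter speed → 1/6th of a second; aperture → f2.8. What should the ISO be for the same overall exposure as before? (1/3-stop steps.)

Scene light: 1/3 stop brighter.
Shutter speed: 1/20 → 1/15 → 1/13 → 1/10 → 1/8 → 1/6 — 1 2/3 stops slower (brighter).
Aperture: f/8 → f/7.1 → f/6.3 → f/5.6 → f/5 → f/4.5 → f/4 → f/3.5 → f/3.2 → f/2.8 — 3 stops wider (brighter).
Net so far: 5 stops brighter. ISO: 25600 → 20000 → 16000 → 12800 → 10000 → 8000 → 6400 → 5000 → 4000 → 3200 → 2500 → 2000 → 1600 → 1250 → 1000 → 800.

ISO 800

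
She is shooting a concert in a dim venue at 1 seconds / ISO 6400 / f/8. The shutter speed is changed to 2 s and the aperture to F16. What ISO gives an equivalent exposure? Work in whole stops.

ISO 12800

Shutter speed: 1 → 2 — 1 stop slower (brighter).
Aperture: f/8 → f/11 → f/16 — 2 stops smaller aperture (darker).
Net change so far: 1 stop darker. Offset with the ISO: 6400 → 12800.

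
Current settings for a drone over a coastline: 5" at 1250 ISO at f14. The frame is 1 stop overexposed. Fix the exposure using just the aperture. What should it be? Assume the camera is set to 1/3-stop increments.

Overexposed by 1 stop → need 1 stop darker.
Aperture: f/14 → f/16 → f/18 → f/20.

f/20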